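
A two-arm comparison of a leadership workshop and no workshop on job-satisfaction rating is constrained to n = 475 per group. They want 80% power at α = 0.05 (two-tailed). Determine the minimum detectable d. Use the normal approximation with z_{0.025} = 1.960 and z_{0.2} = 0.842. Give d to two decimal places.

d_min ≈ 0.18

For two independent groups of n = 475 each: d_min = (z_{α/2} + z_β)·√(2/n).
z-sum = 1.960 + 0.842 = 2.802.
d_min = 2.802 × √(2/475) = 2.802 × 0.0649 = 0.182.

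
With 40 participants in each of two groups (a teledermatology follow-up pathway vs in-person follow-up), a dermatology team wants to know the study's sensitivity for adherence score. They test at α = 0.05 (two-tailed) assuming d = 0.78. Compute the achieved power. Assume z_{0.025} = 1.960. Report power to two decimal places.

power ≈ 0.94

For two equal groups, power = Φ(d·√(n/2) − z_{α/2}).
d·√(n/2) = 0.78 × √(40/2) = 0.78 × 4.472 = 3.488.
z_β = 3.488 − 1.960 = 1.528.
Power = Φ(1.528) = 0.937.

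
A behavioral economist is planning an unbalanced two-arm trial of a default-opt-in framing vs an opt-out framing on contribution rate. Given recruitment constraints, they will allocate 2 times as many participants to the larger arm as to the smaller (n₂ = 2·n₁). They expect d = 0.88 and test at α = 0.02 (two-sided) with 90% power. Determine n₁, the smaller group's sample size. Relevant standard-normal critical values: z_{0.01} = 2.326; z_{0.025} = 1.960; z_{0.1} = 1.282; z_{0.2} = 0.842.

n₁ = 26

With allocation ratio k = n₂/n₁ = 2, Var(x̄₁−x̄₂) = σ²(1/n₁ + 1/(k·n₁)) = σ²·(k+1)/(k·n₁).
So n₁ = (1 + 1/k)·((z_{α/2} + z_β)/d)² = 1.500 × (3.608/0.88)².
n₁ = 1.500 × 16.81 = 25.2.
Round up: n₁ = 26, giving n₂ = 2 × 26 = 52.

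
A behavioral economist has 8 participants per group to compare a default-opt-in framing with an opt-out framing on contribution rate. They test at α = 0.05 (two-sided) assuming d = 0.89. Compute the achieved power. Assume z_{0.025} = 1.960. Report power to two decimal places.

power ≈ 0.43

For two equal groups, power = Φ(d·√(n/2) − z_{α/2}).
d·√(n/2) = 0.89 × √(8/2) = 0.89 × 2.000 = 1.780.
z_β = 1.780 − 1.960 = -0.180.
Power = Φ(-0.180) = 0.429.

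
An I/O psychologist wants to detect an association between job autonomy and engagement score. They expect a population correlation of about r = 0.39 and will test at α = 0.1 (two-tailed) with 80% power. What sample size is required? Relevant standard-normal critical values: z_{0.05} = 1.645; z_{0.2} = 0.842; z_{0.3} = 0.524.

Fisher's z: C = ½·ln((1+r)/(1−r)) = ½·ln(2.2787) = 0.4118.
n = ((z_{α/2} + z_β)/C)² + 3.
(1.645 + 0.842) / 0.4118 = 2.487 / 0.4118 = 6.039.
n = 6.039² + 3 = 36.47 + 3 = 39.5.
Round up.

n = 40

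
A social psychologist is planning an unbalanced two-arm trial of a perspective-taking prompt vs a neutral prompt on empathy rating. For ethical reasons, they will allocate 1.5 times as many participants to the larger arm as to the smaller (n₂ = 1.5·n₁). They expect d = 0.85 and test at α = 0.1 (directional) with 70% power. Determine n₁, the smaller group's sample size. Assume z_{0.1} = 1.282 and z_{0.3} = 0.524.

n₁ = 8

With allocation ratio k = n₂/n₁ = 1.5, Var(x̄₁−x̄₂) = σ²(1/n₁ + 1/(k·n₁)) = σ²·(k+1)/(k·n₁).
So n₁ = (1 + 1/k)·((z_{α} + z_β)/d)² = 1.667 × (1.806/0.85)².
n₁ = 1.667 × 4.51 = 7.5.
Round up: n₁ = 8, giving n₂ = 1.5 × 8 = 12.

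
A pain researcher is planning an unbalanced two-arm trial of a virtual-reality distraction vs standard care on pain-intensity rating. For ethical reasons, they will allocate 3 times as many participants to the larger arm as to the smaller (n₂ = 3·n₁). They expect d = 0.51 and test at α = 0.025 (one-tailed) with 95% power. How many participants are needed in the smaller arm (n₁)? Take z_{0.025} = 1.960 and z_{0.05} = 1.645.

With allocation ratio k = n₂/n₁ = 3, Var(x̄₁−x̄₂) = σ²(1/n₁ + 1/(k·n₁)) = σ²·(k+1)/(k·n₁).
So n₁ = (1 + 1/k)·((z_{α} + z_β)/d)² = 1.333 × (3.605/0.51)².
n₁ = 1.333 × 49.97 = 66.6.
Round up: n₁ = 67, giving n₂ = 3 × 67 = 201.

n₁ = 67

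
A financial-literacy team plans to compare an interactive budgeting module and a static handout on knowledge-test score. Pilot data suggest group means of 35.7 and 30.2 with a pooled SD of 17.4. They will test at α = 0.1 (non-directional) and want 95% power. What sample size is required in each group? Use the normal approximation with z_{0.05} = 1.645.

Cohen's d = |M₁ − M₂| / SD_pooled = |35.7 − 30.2| / 17.4 = 5.5 / 17.4 = 0.316.
For two independent groups with equal n: n = 2·((z_{α/2} + z_β) / d)².
z_{α/2} + z_β = 1.645 + 1.645 = 3.290.
n = 2 × (3.290 / 0.316)² = 2 × 10.411² = 2 × 108.40 = 216.8.
Round up to the next whole participant.

n = 217 per group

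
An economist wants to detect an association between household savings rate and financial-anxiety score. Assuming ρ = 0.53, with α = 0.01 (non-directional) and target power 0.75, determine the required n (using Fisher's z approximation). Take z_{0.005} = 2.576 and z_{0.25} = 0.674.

n = 34

Fisher's z: C = ½·ln((1+r)/(1−r)) = ½·ln(3.2553) = 0.5901.
n = ((z_{α/2} + z_β)/C)² + 3.
(2.576 + 0.674) / 0.5901 = 3.250 / 0.5901 = 5.508.
n = 5.508² + 3 = 30.33 + 3 = 33.3.
Round up.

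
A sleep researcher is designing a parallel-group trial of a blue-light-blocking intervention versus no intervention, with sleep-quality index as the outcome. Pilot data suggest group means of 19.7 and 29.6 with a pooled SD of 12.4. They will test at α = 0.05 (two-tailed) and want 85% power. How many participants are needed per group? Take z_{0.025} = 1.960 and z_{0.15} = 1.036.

Cohen's d = |M₁ − M₂| / SD_pooled = |19.7 − 29.6| / 12.4 = 9.9 / 12.4 = 0.798.
For two independent groups with equal n: n = 2·((z_{α/2} + z_β) / d)².
z_{α/2} + z_β = 1.960 + 1.036 = 2.996.
n = 2 × (2.996 / 0.798)² = 2 × 3.754² = 2 × 14.10 = 28.2.
Round up to the next whole participant.

n = 29 per group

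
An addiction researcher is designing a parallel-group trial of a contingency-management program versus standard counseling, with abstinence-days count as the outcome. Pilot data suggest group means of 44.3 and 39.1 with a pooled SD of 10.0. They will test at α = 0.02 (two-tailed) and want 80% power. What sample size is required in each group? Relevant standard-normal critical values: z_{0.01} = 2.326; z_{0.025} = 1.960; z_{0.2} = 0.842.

Cohen's d = |M₁ − M₂| / SD_pooled = |44.3 − 39.1| / 10.0 = 5.2 / 10.0 = 0.520.
For two independent groups with equal n: n = 2·((z_{α/2} + z_β) / d)².
z_{α/2} + z_β = 2.326 + 0.842 = 3.168.
n = 2 × (3.168 / 0.520)² = 2 × 6.092² = 2 × 37.12 = 74.2.
Round up to the next whole participant.

n = 75 per group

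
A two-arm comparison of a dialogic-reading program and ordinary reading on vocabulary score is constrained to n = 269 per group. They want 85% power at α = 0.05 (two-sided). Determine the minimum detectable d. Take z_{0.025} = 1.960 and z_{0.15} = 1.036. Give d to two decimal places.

d_min ≈ 0.26

For two independent groups of n = 269 each: d_min = (z_{α/2} + z_β)·√(2/n).
z-sum = 1.960 + 1.036 = 2.996.
d_min = 2.996 × √(2/269) = 2.996 × 0.0862 = 0.258.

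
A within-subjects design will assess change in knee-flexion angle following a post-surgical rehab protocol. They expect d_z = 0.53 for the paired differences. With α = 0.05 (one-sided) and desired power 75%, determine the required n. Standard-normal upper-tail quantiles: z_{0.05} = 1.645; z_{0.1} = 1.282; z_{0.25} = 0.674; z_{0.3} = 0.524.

For a paired (one-sample on differences) test: n = ((z_{α} + z_β) / d)².
z_{α} + z_β = 1.645 + 0.674 = 2.319.
n = (2.319 / 0.53)² = 4.375² = 19.14.
Round up.

n = 20 pairs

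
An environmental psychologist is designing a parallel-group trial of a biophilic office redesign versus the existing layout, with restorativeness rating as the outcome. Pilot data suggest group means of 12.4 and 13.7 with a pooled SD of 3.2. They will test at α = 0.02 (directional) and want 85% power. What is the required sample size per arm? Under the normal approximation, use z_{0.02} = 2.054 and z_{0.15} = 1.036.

n = 116 per group

Cohen's d = |M₁ − M₂| / SD_pooled = |12.4 − 13.7| / 3.2 = 1.3 / 3.2 = 0.406.
For two independent groups with equal n: n = 2·((z_{α} + z_β) / d)².
z_{α} + z_β = 2.054 + 1.036 = 3.090.
n = 2 × (3.090 / 0.406)² = 2 × 7.611² = 2 × 57.92 = 115.8.
Round up to the next whole participant.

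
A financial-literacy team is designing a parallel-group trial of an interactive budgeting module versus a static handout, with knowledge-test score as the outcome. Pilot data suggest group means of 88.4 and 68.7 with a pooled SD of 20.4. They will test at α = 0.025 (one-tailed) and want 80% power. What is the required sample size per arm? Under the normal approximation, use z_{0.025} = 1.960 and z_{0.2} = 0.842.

Cohen's d = |M₁ − M₂| / SD_pooled = |88.4 − 68.7| / 20.4 = 19.7 / 20.4 = 0.966.
For two independent groups with equal n: n = 2·((z_{α} + z_β) / d)².
z_{α} + z_β = 1.960 + 0.842 = 2.802.
n = 2 × (2.802 / 0.966)² = 2 × 2.901² = 2 × 8.41 = 16.8.
Round up to the next whole participant.

n = 17 per group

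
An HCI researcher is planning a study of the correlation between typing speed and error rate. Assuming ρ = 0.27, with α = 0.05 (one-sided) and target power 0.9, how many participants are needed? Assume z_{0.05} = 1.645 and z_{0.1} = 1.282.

Fisher's z: C = ½·ln((1+r)/(1−r)) = ½·ln(1.7397) = 0.2769.
n = ((z_{α} + z_β)/C)² + 3.
(1.645 + 1.282) / 0.2769 = 2.927 / 0.2769 = 10.571.
n = 10.571² + 3 = 111.74 + 3 = 114.7.
Round up.

n = 115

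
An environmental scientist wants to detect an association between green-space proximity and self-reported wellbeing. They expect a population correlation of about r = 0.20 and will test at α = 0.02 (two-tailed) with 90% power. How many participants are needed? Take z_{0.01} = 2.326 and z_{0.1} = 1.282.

Fisher's z: C = ½·ln((1+r)/(1−r)) = ½·ln(1.5000) = 0.2027.
n = ((z_{α/2} + z_β)/C)² + 3.
(2.326 + 1.282) / 0.2027 = 3.608 / 0.2027 = 17.800.
n = 17.800² + 3 = 316.83 + 3 = 319.8.
Round up.

n = 320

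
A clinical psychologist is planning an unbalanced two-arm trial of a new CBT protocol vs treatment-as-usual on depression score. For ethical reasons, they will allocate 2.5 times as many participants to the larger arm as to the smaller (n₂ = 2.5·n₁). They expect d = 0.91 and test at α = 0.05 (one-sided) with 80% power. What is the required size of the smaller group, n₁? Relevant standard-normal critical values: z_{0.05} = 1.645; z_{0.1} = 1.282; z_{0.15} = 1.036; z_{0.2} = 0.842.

With allocation ratio k = n₂/n₁ = 2.5, Var(x̄₁−x̄₂) = σ²(1/n₁ + 1/(k·n₁)) = σ²·(k+1)/(k·n₁).
So n₁ = (1 + 1/k)·((z_{α} + z_β)/d)² = 1.400 × (2.487/0.91)².
n₁ = 1.400 × 7.47 = 10.5.
Round up: n₁ = 11, giving n₂ = ⌈2.5 × 11⌉ = ⌈27.5⌉ = 28.

n₁ = 11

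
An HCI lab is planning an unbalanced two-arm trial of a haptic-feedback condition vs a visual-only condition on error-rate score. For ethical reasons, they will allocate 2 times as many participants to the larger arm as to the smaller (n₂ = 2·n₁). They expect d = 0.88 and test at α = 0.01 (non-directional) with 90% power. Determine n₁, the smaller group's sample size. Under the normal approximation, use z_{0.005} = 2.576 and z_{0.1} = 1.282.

With allocation ratio k = n₂/n₁ = 2, Var(x̄₁−x̄₂) = σ²(1/n₁ + 1/(k·n₁)) = σ²·(k+1)/(k·n₁).
So n₁ = (1 + 1/k)·((z_{α/2} + z_β)/d)² = 1.500 × (3.858/0.88)².
n₁ = 1.500 × 19.22 = 28.8.
Round up: n₁ = 29, giving n₂ = 2 × 29 = 58.

n₁ = 29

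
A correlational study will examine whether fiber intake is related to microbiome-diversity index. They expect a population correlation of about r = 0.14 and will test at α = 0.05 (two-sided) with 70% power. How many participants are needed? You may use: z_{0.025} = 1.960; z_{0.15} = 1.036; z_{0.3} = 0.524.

n = 314

Fisher's z: C = ½·ln((1+r)/(1−r)) = ½·ln(1.3256) = 0.1409.
n = ((z_{α/2} + z_β)/C)² + 3.
(1.960 + 0.524) / 0.1409 = 2.484 / 0.1409 = 17.630.
n = 17.630² + 3 = 310.80 + 3 = 313.8.
Round up.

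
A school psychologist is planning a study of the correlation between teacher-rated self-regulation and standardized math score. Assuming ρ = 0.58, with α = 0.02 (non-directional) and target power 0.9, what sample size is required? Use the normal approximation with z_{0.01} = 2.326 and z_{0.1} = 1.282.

n = 33

Fisher's z: C = ½·ln((1+r)/(1−r)) = ½·ln(3.7619) = 0.6625.
n = ((z_{α/2} + z_β)/C)² + 3.
(2.326 + 1.282) / 0.6625 = 3.608 / 0.6625 = 5.446.
n = 5.446² + 3 = 29.66 + 3 = 32.7.
Round up.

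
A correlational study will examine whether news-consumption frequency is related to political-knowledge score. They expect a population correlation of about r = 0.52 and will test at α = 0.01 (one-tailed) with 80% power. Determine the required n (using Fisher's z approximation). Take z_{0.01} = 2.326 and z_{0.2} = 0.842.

n = 34

Fisher's z: C = ½·ln((1+r)/(1−r)) = ½·ln(3.1667) = 0.5763.
n = ((z_{α} + z_β)/C)² + 3.
(2.326 + 0.842) / 0.5763 = 3.168 / 0.5763 = 5.497.
n = 5.497² + 3 = 30.22 + 3 = 33.2.
Round up.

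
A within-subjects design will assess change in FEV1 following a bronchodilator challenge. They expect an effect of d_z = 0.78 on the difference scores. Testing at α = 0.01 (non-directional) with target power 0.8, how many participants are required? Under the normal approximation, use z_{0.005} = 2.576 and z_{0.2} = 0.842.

For a paired (one-sample on differences) test: n = ((z_{α/2} + z_β) / d)².
z_{α/2} + z_β = 2.576 + 0.842 = 3.418.
n = (3.418 / 0.78)² = 4.382² = 19.20.
Round up.

n = 20 pairs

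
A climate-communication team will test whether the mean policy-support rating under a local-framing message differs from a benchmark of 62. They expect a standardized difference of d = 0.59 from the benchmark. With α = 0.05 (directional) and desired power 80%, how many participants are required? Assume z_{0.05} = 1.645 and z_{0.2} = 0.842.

n = 18

For a one-sample test: n = ((z_{α} + z_β) / d)².
z_{α} + z_β = 1.645 + 0.842 = 2.487.
n = (2.487 / 0.59)² = 4.215² = 17.77.
Round up.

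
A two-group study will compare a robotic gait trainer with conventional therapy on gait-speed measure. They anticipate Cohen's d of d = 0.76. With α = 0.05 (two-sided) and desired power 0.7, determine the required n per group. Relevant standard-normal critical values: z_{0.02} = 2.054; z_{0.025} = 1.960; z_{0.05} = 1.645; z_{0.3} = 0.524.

n = 22 per group

For two independent groups with equal n: n = 2·((z_{α/2} + z_β) / d)².
z_{α/2} + z_β = 1.960 + 0.524 = 2.484.
n = 2 × (2.484 / 0.76)² = 2 × 3.268² = 2 × 10.68 = 21.4.
Round up to the next whole participant.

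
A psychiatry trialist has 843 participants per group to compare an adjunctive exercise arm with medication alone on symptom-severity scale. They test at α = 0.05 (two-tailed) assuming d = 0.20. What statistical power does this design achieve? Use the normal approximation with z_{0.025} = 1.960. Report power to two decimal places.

For two equal groups, power = Φ(d·√(n/2) − z_{α/2}).
d·√(n/2) = 0.20 × √(843/2) = 0.20 × 20.530 = 4.106.
z_β = 4.106 − 1.960 = 2.146.
Power = Φ(2.146) = 0.984.

power ≈ 0.98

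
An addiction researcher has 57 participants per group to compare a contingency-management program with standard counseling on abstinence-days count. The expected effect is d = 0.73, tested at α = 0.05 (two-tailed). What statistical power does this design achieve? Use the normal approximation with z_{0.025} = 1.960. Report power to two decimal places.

power ≈ 0.97

For two equal groups, power = Φ(d·√(n/2) − z_{α/2}).
d·√(n/2) = 0.73 × √(57/2) = 0.73 × 5.339 = 3.897.
z_β = 3.897 − 1.960 = 1.937.
Power = Φ(1.937) = 0.974.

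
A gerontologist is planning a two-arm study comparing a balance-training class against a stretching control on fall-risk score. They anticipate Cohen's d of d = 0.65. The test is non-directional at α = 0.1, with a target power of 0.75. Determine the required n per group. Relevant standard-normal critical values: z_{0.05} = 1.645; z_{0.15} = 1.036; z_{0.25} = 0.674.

n = 26 per group

For two independent groups with equal n: n = 2·((z_{α/2} + z_β) / d)².
z_{α/2} + z_β = 1.645 + 0.674 = 2.319.
n = 2 × (2.319 / 0.65)² = 2 × 3.568² = 2 × 12.73 = 25.5.
Round up to the next whole participant.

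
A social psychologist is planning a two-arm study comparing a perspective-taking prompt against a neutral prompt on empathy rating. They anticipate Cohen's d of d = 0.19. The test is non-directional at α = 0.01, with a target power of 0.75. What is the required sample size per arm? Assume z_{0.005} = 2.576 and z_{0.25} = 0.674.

n = 586 per group

For two independent groups with equal n: n = 2·((z_{α/2} + z_β) / d)².
z_{α/2} + z_β = 2.576 + 0.674 = 3.250.
n = 2 × (3.250 / 0.19)² = 2 × 17.105² = 2 × 292.59 = 585.2.
Round up to the next whole participant.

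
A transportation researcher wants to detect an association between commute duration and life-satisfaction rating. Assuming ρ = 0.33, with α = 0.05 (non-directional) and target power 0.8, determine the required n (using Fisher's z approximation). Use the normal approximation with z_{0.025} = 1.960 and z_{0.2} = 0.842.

n = 70

Fisher's z: C = ½·ln((1+r)/(1−r)) = ½·ln(1.9851) = 0.3428.
n = ((z_{α/2} + z_β)/C)² + 3.
(1.960 + 0.842) / 0.3428 = 2.802 / 0.3428 = 8.174.
n = 8.174² + 3 = 66.81 + 3 = 69.8.
Round up.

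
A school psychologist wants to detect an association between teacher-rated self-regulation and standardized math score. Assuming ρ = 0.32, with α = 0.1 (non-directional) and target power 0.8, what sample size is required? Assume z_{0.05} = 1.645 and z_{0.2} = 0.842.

n = 60

Fisher's z: C = ½·ln((1+r)/(1−r)) = ½·ln(1.9412) = 0.3316.
n = ((z_{α/2} + z_β)/C)² + 3.
(1.645 + 0.842) / 0.3316 = 2.487 / 0.3316 = 7.500.
n = 7.500² + 3 = 56.25 + 3 = 59.2.
Round up.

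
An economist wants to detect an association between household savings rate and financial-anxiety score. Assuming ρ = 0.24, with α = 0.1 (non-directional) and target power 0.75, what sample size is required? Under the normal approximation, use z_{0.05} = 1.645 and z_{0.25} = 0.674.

Fisher's z: C = ½·ln((1+r)/(1−r)) = ½·ln(1.6316) = 0.2448.
n = ((z_{α/2} + z_β)/C)² + 3.
(1.645 + 0.674) / 0.2448 = 2.319 / 0.2448 = 9.473.
n = 9.473² + 3 = 89.74 + 3 = 92.7.
Round up.

n = 93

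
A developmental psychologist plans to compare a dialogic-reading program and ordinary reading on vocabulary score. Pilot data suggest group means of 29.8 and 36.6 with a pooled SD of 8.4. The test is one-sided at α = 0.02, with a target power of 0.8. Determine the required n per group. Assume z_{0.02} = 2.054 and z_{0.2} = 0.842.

Cohen's d = |M₁ − M₂| / SD_pooled = |29.8 − 36.6| / 8.4 = 6.8 / 8.4 = 0.810.
For two independent groups with equal n: n = 2·((z_{α} + z_β) / d)².
z_{α} + z_β = 2.054 + 0.842 = 2.896.
n = 2 × (2.896 / 0.810)² = 2 × 3.575² = 2 × 12.78 = 25.6.
Round up to the next whole participant.

n = 26 per group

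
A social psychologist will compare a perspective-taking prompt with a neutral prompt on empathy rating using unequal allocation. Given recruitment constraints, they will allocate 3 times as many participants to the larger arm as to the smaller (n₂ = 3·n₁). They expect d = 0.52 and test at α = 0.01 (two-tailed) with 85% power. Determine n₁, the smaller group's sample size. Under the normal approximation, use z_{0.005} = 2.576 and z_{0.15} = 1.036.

With allocation ratio k = n₂/n₁ = 3, Var(x̄₁−x̄₂) = σ²(1/n₁ + 1/(k·n₁)) = σ²·(k+1)/(k·n₁).
So n₁ = (1 + 1/k)·((z_{α/2} + z_β)/d)² = 1.333 × (3.612/0.52)².
n₁ = 1.333 × 48.25 = 64.3.
Round up: n₁ = 65, giving n₂ = 3 × 65 = 195.

n₁ = 65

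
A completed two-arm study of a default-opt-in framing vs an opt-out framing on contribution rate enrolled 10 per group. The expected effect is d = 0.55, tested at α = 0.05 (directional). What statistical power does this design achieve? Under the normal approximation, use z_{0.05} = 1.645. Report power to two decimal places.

For two equal groups, power = Φ(d·√(n/2) − z_{α}).
d·√(n/2) = 0.55 × √(10/2) = 0.55 × 2.236 = 1.230.
z_β = 1.230 − 1.645 = -0.415.
Power = Φ(-0.415) = 0.339.

power ≈ 0.34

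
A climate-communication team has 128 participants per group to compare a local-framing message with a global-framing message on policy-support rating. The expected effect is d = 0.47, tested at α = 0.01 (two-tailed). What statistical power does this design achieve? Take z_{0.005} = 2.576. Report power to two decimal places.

power ≈ 0.88

For two equal groups, power = Φ(d·√(n/2) − z_{α/2}).
d·√(n/2) = 0.47 × √(128/2) = 0.47 × 8.000 = 3.760.
z_β = 3.760 − 2.576 = 1.184.
Power = Φ(1.184) = 0.882.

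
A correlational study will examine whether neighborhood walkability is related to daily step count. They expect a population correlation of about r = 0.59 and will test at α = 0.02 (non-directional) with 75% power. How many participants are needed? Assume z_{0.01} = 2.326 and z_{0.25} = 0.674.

n = 23

Fisher's z: C = ½·ln((1+r)/(1−r)) = ½·ln(3.8780) = 0.6777.
n = ((z_{α/2} + z_β)/C)² + 3.
(2.326 + 0.674) / 0.6777 = 3.000 / 0.6777 = 4.427.
n = 4.427² + 3 = 19.60 + 3 = 22.6.
Round up.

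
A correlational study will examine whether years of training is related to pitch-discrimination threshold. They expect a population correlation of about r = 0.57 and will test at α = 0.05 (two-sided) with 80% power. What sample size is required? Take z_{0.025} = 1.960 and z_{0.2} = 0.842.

n = 22

Fisher's z: C = ½·ln((1+r)/(1−r)) = ½·ln(3.6512) = 0.6475.
n = ((z_{α/2} + z_β)/C)² + 3.
(1.960 + 0.842) / 0.6475 = 2.802 / 0.6475 = 4.327.
n = 4.327² + 3 = 18.73 + 3 = 21.7.
Round up.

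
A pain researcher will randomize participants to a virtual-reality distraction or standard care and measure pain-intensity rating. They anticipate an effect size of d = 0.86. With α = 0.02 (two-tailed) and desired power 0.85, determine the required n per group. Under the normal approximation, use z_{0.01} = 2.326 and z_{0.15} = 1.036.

For two independent groups with equal n: n = 2·((z_{α/2} + z_β) / d)².
z_{α/2} + z_β = 2.326 + 1.036 = 3.362.
n = 2 × (3.362 / 0.86)² = 2 × 3.909² = 2 × 15.28 = 30.6.
Round up to the next whole participant.

n = 31 per group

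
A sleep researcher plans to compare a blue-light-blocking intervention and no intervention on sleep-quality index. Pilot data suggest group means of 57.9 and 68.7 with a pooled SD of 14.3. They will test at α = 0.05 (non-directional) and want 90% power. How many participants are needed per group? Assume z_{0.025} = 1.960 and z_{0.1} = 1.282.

n = 37 per group

Cohen's d = |M₁ − M₂| / SD_pooled = |57.9 − 68.7| / 14.3 = 10.8 / 14.3 = 0.755.
For two independent groups with equal n: n = 2·((z_{α/2} + z_β) / d)².
z_{α/2} + z_β = 1.960 + 1.282 = 3.242.
n = 2 × (3.242 / 0.755)² = 2 × 4.294² = 2 × 18.44 = 36.9.
Round up to the next whole participant.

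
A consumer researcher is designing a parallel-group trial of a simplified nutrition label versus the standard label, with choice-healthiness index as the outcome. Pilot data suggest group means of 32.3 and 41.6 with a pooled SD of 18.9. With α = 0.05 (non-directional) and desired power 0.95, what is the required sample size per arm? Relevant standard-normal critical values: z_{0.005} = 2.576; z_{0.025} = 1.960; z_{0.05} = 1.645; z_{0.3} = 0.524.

Cohen's d = |M₁ − M₂| / SD_pooled = |32.3 − 41.6| / 18.9 = 9.3 / 18.9 = 0.492.
For two independent groups with equal n: n = 2·((z_{α/2} + z_β) / d)².
z_{α/2} + z_β = 1.960 + 1.645 = 3.605.
n = 2 × (3.605 / 0.492)² = 2 × 7.327² = 2 × 53.69 = 107.4.
Round up to the next whole participant.

n = 108 per group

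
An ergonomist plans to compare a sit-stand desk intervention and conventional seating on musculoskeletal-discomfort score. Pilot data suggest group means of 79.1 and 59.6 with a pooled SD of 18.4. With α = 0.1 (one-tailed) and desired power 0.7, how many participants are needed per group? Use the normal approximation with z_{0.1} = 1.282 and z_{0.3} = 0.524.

Cohen's d = |M₁ − M₂| / SD_pooled = |79.1 − 59.6| / 18.4 = 19.5 / 18.4 = 1.060.
For two independent groups with equal n: n = 2·((z_{α} + z_β) / d)².
z_{α} + z_β = 1.282 + 0.524 = 1.806.
n = 2 × (1.806 / 1.060)² = 2 × 1.704² = 2 × 2.90 = 5.8.
Round up to the next whole participant.

n = 6 per group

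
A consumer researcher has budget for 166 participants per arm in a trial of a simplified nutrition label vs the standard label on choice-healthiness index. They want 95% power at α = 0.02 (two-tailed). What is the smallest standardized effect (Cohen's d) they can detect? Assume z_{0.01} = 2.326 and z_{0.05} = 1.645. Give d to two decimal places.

d_min ≈ 0.44

For two independent groups of n = 166 each: d_min = (z_{α/2} + z_β)·√(2/n).
z-sum = 2.326 + 1.645 = 3.971.
d_min = 3.971 × √(2/166) = 3.971 × 0.1098 = 0.436.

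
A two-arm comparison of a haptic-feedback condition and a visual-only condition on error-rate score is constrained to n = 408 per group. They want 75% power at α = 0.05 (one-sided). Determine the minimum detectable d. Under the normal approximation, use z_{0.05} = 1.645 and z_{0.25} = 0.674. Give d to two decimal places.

For two independent groups of n = 408 each: d_min = (z_{α} + z_β)·√(2/n).
z-sum = 1.645 + 0.674 = 2.319.
d_min = 2.319 × √(2/408) = 2.319 × 0.0700 = 0.162.

d_min ≈ 0.16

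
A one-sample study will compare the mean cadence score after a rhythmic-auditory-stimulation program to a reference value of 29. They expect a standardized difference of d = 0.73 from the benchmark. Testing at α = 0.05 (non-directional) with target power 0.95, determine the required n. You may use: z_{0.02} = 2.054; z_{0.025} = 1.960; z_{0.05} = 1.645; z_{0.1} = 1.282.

n = 25

For a one-sample test: n = ((z_{α/2} + z_β) / d)².
z_{α/2} + z_β = 1.960 + 1.645 = 3.605.
n = (3.605 / 0.73)² = 4.938² = 24.39.
Round up.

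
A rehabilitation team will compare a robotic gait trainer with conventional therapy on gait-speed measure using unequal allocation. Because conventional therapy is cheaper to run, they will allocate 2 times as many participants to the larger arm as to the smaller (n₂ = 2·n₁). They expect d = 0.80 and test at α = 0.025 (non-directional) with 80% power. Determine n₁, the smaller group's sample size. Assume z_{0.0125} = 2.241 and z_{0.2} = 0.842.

With allocation ratio k = n₂/n₁ = 2, Var(x̄₁−x̄₂) = σ²(1/n₁ + 1/(k·n₁)) = σ²·(k+1)/(k·n₁).
So n₁ = (1 + 1/k)·((z_{α/2} + z_β)/d)² = 1.500 × (3.083/0.80)².
n₁ = 1.500 × 14.85 = 22.3.
Round up: n₁ = 23, giving n₂ = 2 × 23 = 46.

n₁ = 23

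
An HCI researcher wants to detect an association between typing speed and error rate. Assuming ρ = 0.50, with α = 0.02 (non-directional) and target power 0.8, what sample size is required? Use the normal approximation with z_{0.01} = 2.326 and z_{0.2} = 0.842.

n = 37

Fisher's z: C = ½·ln((1+r)/(1−r)) = ½·ln(3.0000) = 0.5493.
n = ((z_{α/2} + z_β)/C)² + 3.
(2.326 + 0.842) / 0.5493 = 3.168 / 0.5493 = 5.767.
n = 5.767² + 3 = 33.26 + 3 = 36.3.
Round up.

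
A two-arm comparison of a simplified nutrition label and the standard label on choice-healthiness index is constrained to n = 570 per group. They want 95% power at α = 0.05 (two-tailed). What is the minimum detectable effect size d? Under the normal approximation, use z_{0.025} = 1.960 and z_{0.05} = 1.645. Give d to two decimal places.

For two independent groups of n = 570 each: d_min = (z_{α/2} + z_β)·√(2/n).
z-sum = 1.960 + 1.645 = 3.605.
d_min = 3.605 × √(2/570) = 3.605 × 0.0592 = 0.214.

d_min ≈ 0.21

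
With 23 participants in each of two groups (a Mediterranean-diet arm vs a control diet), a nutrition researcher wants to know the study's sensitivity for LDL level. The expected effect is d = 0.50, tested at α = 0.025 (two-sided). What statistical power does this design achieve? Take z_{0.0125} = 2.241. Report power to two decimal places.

For two equal groups, power = Φ(d·√(n/2) − z_{α/2}).
d·√(n/2) = 0.50 × √(23/2) = 0.50 × 3.391 = 1.696.
z_β = 1.696 − 2.241 = -0.545.
Power = Φ(-0.545) = 0.293.

power ≈ 0.29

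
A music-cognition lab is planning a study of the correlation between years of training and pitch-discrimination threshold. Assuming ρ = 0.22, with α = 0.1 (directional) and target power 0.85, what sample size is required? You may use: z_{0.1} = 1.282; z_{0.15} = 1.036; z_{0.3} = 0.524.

n = 111

Fisher's z: C = ½·ln((1+r)/(1−r)) = ½·ln(1.5641) = 0.2237.
n = ((z_{α} + z_β)/C)² + 3.
(1.282 + 1.036) / 0.2237 = 2.318 / 0.2237 = 10.362.
n = 10.362² + 3 = 107.37 + 3 = 110.4.
Round up.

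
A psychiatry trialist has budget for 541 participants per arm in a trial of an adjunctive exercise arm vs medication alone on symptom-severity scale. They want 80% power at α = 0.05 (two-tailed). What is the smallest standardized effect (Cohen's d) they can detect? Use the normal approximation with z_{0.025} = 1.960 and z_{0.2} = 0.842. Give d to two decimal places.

For two independent groups of n = 541 each: d_min = (z_{α/2} + z_β)·√(2/n).
z-sum = 1.960 + 0.842 = 2.802.
d_min = 2.802 × √(2/541) = 2.802 × 0.0608 = 0.170.

d_min ≈ 0.17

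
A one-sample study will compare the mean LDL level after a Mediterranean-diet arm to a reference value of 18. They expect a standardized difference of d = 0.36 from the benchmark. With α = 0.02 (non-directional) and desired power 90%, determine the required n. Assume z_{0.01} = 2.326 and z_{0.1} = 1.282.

For a one-sample test: n = ((z_{α/2} + z_β) / d)².
z_{α/2} + z_β = 2.326 + 1.282 = 3.608.
n = (3.608 / 0.36)² = 10.022² = 100.44.
Round up.

n = 101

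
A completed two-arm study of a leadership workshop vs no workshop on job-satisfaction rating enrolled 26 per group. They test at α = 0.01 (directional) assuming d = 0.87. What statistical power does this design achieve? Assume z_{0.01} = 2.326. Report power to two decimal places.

power ≈ 0.79

For two equal groups, power = Φ(d·√(n/2) − z_{α}).
d·√(n/2) = 0.87 × √(26/2) = 0.87 × 3.606 = 3.137.
z_β = 3.137 − 2.326 = 0.811.
Power = Φ(0.811) = 0.791.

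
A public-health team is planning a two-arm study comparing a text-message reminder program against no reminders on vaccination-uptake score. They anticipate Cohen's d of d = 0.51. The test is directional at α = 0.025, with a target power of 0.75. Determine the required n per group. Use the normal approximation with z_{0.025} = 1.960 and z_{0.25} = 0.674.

n = 54 per group

For two independent groups with equal n: n = 2·((z_{α} + z_β) / d)².
z_{α} + z_β = 1.960 + 0.674 = 2.634.
n = 2 × (2.634 / 0.51)² = 2 × 5.165² = 2 × 26.67 = 53.3.
Round up to the next whole participant.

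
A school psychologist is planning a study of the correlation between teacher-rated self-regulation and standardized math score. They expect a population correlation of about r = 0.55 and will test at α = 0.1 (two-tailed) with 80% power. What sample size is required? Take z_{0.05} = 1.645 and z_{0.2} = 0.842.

n = 20

Fisher's z: C = ½·ln((1+r)/(1−r)) = ½·ln(3.4444) = 0.6184.
n = ((z_{α/2} + z_β)/C)² + 3.
(1.645 + 0.842) / 0.6184 = 2.487 / 0.6184 = 4.022.
n = 4.022² + 3 = 16.17 + 3 = 19.2.
Round up.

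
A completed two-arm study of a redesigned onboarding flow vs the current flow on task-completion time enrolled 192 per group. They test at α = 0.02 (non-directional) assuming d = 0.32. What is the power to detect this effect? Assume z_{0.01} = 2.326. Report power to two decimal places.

For two equal groups, power = Φ(d·√(n/2) − z_{α/2}).
d·√(n/2) = 0.32 × √(192/2) = 0.32 × 9.798 = 3.135.
z_β = 3.135 − 2.326 = 0.809.
Power = Φ(0.809) = 0.791.

power ≈ 0.79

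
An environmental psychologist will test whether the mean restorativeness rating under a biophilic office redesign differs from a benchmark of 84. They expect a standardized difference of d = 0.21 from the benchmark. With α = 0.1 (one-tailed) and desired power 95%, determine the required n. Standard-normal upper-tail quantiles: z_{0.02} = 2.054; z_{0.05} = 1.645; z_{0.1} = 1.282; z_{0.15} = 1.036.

n = 195

For a one-sample test: n = ((z_{α} + z_β) / d)².
z_{α} + z_β = 1.282 + 1.645 = 2.927.
n = (2.927 / 0.21)² = 13.938² = 194.27.
Round up.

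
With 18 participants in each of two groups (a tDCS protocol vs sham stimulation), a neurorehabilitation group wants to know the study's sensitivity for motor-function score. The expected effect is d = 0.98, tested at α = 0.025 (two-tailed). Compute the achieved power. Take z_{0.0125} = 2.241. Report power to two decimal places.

power ≈ 0.76

For two equal groups, power = Φ(d·√(n/2) − z_{α/2}).
d·√(n/2) = 0.98 × √(18/2) = 0.98 × 3.000 = 2.940.
z_β = 2.940 − 2.241 = 0.699.
Power = Φ(0.699) = 0.758.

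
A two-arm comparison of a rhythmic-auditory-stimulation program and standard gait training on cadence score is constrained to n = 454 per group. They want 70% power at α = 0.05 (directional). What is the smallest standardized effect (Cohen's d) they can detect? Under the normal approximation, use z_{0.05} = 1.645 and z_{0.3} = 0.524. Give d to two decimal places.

For two independent groups of n = 454 each: d_min = (z_{α} + z_β)·√(2/n).
z-sum = 1.645 + 0.524 = 2.169.
d_min = 2.169 × √(2/454) = 2.169 × 0.0664 = 0.144.

d_min ≈ 0.14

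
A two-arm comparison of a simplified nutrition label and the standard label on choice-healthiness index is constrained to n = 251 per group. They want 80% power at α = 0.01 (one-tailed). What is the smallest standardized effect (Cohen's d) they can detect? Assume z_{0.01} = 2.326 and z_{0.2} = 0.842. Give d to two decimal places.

d_min ≈ 0.28

For two independent groups of n = 251 each: d_min = (z_{α} + z_β)·√(2/n).
z-sum = 2.326 + 0.842 = 3.168.
d_min = 3.168 × √(2/251) = 3.168 × 0.0893 = 0.283.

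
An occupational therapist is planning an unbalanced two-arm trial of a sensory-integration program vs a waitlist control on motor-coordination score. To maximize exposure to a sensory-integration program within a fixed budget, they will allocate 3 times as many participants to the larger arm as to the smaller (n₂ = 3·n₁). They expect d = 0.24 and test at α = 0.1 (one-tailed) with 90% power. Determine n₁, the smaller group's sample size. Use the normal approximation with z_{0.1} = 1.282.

With allocation ratio k = n₂/n₁ = 3, Var(x̄₁−x̄₂) = σ²(1/n₁ + 1/(k·n₁)) = σ²·(k+1)/(k·n₁).
So n₁ = (1 + 1/k)·((z_{α} + z_β)/d)² = 1.333 × (2.564/0.24)².
n₁ = 1.333 × 114.13 = 152.2.
Round up: n₁ = 153, giving n₂ = 3 × 153 = 459.

n₁ = 153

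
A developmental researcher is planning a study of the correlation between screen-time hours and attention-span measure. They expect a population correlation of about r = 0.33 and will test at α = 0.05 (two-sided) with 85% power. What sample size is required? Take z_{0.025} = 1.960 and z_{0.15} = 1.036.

Fisher's z: C = ½·ln((1+r)/(1−r)) = ½·ln(1.9851) = 0.3428.
n = ((z_{α/2} + z_β)/C)² + 3.
(1.960 + 1.036) / 0.3428 = 2.996 / 0.3428 = 8.740.
n = 8.740² + 3 = 76.38 + 3 = 79.4.
Round up.

n = 80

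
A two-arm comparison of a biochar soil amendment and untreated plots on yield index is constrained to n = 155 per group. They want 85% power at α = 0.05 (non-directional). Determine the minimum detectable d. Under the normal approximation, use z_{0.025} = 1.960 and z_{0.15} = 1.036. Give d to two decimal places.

d_min ≈ 0.34

For two independent groups of n = 155 each: d_min = (z_{α/2} + z_β)·√(2/n).
z-sum = 1.960 + 1.036 = 2.996.
d_min = 2.996 × √(2/155) = 2.996 × 0.1136 = 0.340.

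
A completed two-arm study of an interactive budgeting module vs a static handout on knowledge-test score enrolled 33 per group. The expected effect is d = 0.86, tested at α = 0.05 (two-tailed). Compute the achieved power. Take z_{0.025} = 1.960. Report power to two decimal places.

For two equal groups, power = Φ(d·√(n/2) − z_{α/2}).
d·√(n/2) = 0.86 × √(33/2) = 0.86 × 4.062 = 3.493.
z_β = 3.493 − 1.960 = 1.533.
Power = Φ(1.533) = 0.937.

power ≈ 0.94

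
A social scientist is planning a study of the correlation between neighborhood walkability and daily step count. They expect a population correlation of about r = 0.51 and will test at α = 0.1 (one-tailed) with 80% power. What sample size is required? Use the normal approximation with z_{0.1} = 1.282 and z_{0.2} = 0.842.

Fisher's z: C = ½·ln((1+r)/(1−r)) = ½·ln(3.0816) = 0.5627.
n = ((z_{α} + z_β)/C)² + 3.
(1.282 + 0.842) / 0.5627 = 2.124 / 0.5627 = 3.775.
n = 3.775² + 3 = 14.25 + 3 = 17.2.
Round up.

n = 18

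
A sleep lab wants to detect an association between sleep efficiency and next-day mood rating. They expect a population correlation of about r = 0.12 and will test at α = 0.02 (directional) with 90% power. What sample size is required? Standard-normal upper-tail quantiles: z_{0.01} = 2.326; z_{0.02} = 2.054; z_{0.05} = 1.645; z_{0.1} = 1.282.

Fisher's z: C = ½·ln((1+r)/(1−r)) = ½·ln(1.2727) = 0.1206.
n = ((z_{α} + z_β)/C)² + 3.
(2.054 + 1.282) / 0.1206 = 3.336 / 0.1206 = 27.662.
n = 27.662² + 3 = 765.17 + 3 = 768.2.
Round up.

n = 769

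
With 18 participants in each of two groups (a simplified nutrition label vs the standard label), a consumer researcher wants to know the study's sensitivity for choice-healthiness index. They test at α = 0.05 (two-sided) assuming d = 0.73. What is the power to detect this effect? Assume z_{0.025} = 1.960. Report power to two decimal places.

power ≈ 0.59

For two equal groups, power = Φ(d·√(n/2) − z_{α/2}).
d·√(n/2) = 0.73 × √(18/2) = 0.73 × 3.000 = 2.190.
z_β = 2.190 − 1.960 = 0.230.
Power = Φ(0.230) = 0.591.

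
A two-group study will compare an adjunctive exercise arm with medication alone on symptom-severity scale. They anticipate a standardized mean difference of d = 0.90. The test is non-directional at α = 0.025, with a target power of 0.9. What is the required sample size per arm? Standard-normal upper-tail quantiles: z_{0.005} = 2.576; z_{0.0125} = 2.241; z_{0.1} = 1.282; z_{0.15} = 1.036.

n = 31 per group

For two independent groups with equal n: n = 2·((z_{α/2} + z_β) / d)².
z_{α/2} + z_β = 2.241 + 1.282 = 3.523.
n = 2 × (3.523 / 0.90)² = 2 × 3.914² = 2 × 15.32 = 30.6.
Round up to the next whole participant.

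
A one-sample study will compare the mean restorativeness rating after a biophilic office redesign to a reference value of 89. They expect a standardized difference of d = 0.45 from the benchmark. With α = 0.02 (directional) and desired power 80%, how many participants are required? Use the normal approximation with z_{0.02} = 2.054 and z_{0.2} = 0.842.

n = 42

For a one-sample test: n = ((z_{α} + z_β) / d)².
z_{α} + z_β = 2.054 + 0.842 = 2.896.
n = (2.896 / 0.45)² = 6.436² = 41.42.
Round up.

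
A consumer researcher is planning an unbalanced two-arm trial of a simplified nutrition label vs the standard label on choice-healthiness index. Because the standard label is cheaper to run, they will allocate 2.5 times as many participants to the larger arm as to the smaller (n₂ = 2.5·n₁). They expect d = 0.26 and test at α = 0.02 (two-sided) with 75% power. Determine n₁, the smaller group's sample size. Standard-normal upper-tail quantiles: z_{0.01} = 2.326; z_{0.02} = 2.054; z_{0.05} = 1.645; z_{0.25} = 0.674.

With allocation ratio k = n₂/n₁ = 2.5, Var(x̄₁−x̄₂) = σ²(1/n₁ + 1/(k·n₁)) = σ²·(k+1)/(k·n₁).
So n₁ = (1 + 1/k)·((z_{α/2} + z_β)/d)² = 1.400 × (3.000/0.26)².
n₁ = 1.400 × 133.14 = 186.4.
Round up: n₁ = 187, giving n₂ = ⌈2.5 × 187⌉ = ⌈467.5⌉ = 468.

n₁ = 187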